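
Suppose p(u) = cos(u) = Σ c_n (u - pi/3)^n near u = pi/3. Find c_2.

p(pi/3) = 1/2
p′(pi/3) = -sqrt(3)/2
p′′(pi/3) = -1/2
So c_2 = p′′(pi/3)/2! = -1/4.

-1/4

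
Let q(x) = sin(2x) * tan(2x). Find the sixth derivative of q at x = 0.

3968

Multiply the two series term by term and collect like powers.
The coefficient of x^6 in the expansion is 248/45, so q^(6)(0) = 6! * (248/45) = 3968.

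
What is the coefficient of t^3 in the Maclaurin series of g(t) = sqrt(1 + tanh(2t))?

Compose series: expand the inner function first, then feed it into the outer expansion.
g(0) = 1
g′(0) = 1
g′′(0) = -1
g′′′(0) = -5
So c_3 = g′′′(0)/3! = -5/6.

-5/6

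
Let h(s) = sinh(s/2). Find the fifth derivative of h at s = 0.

The coefficient of s^5 in the expansion is 1/3840, so h^(5)(0) = 5! * (1/3840) = 1/32.

1/32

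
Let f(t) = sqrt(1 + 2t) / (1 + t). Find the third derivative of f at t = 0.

6

Take the Cauchy product of the two expansions.
The coefficient of t^3 in the expansion is 1, so f′′′(0) = 3! * (1) = 6.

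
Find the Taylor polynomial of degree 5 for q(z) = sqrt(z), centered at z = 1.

[(z - 1)^0] = 1;  [(z - 1)^1] = 1/2;  [(z - 1)^2] = -1/8;  [(z - 1)^3] = 1/16;  [(z - 1)^4] = -5/128;  [(z - 1)^5] = 7/256.

7*(z - 1)^5/256 - 5*(z - 1)^4/128 + (z - 1)^3/16 - (z - 1)^2/8 + (z - 1)/2 + 1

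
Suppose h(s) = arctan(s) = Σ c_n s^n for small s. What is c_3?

-1/3

[s^0] = 0;  [s^1] = 1;  [s^2] = 0;  [s^3] = -1/3.
So c_3 = h′′′(0)/3! = -1/3.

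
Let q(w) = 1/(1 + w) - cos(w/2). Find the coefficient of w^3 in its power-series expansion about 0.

-1

Combine the two series term by term.
q(0) = 0
q′(0) = -1
q′′(0) = 9/4
q′′′(0) = -6
Dividing each by k! gives the coefficients c_0, ..., c_3.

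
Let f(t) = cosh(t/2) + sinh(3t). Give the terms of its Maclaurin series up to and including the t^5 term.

Combine the two series term by term.
f(0) = 1
f′(0) = 3
f′′(0) = 1/4
f′′′(0) = 27
f^(4)(0) = 1/16
f^(5)(0) = 243
Dividing each by k! gives the coefficients c_0, ..., c_5.

81*t^5/40 + t^4/384 + 9*t^3/2 + t^2/8 + 3*t + 1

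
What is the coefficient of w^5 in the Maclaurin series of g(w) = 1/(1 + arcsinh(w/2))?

Substitute the inner expansion into the outer series and collect powers.
g(0) = 1
g′(0) = -1/2
g′′(0) = 1/2
g′′′(0) = -5/8
g^(4)(0) = 1
g^(5)(0) = -69/32
So c_5 = g^(5)(0)/5! = -23/1280.

-23/1280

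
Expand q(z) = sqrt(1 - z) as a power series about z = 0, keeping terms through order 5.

Use the known series and substitute for the argument.
[z^0] = 1;  [z^1] = -1/2;  [z^2] = -1/8;  [z^3] = -1/16;  [z^4] = -5/128;  [z^5] = -7/256.

-7*z^5/256 - 5*z^4/128 - z^3/16 - z^2/8 - z/2 + 1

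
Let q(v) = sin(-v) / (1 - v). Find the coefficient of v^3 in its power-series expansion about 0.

Write out both Maclaurin series and multiply, keeping only the needed powers.
[v^0] = 0;  [v^1] = -1;  [v^2] = -1;  [v^3] = -5/6.

-5/6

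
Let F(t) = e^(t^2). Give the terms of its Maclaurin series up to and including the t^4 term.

F(0) = 1
F′(0) = 0
F′′(0) = 2
F′′′(0) = 0
F^(4)(0) = 12
Then c_k = F^(k)(0)/k! gives each Taylor coefficient.

t^4/2 + t^2 + 1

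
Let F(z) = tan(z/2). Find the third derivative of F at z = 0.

Differentiate repeatedly and evaluate at the center.
The coefficient of z^3 in the expansion is 1/24, so F′′′(0) = 3! * (1/24) = 1/4.

1/4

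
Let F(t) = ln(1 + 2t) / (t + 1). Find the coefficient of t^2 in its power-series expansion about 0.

Multiply the numerator's expansion by the denominator's geometric series.
F(0) = 0
F′(0) = 2
F′′(0) = -8
Dividing each by k! gives the coefficients c_0, ..., c_2.

-4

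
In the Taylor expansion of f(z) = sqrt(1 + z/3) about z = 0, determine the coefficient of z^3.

f(0) = 1
f′(0) = 1/6
f′′(0) = -1/36
f′′′(0) = 1/72
So c_3 = f′′′(0)/3! = 1/432.

1/432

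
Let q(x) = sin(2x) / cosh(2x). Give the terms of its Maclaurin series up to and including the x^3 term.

Invert the denominator's series and multiply.

-16*x^3/3 + 2*x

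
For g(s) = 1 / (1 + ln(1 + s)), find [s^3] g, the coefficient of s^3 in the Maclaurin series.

-7/3

Expand as Σ (-1)^k u^k with u equal to the inner function's series.
So c_3 = g′′′(0)/3! = -7/3.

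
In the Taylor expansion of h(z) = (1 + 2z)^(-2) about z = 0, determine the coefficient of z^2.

12

[z^0] = 1;  [z^1] = -4;  [z^2] = 12.
So c_2 = h′′(0)/2! = 12.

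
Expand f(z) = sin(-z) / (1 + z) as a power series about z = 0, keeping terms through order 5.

Multiply the two series term by term and collect like powers.
f(0) = 0
f′(0) = -1
f′′(0) = 2
f′′′(0) = -5
f^(4)(0) = 20
f^(5)(0) = -101

-101*z^5/120 + 5*z^4/6 - 5*z^3/6 + z^2 - z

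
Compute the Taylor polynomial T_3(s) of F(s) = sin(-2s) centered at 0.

4*s^3/3 - 2*s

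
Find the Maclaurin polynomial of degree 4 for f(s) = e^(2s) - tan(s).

2*s^4/3 + s^3 + 2*s^2 + s + 1

Expand each term separately and add.
f(0) = 1
f′(0) = 1
f′′(0) = 4
f′′′(0) = 6
f^(4)(0) = 16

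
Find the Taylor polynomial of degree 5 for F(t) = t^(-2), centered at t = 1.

-6*(t - 1)^5 + 5*(t - 1)^4 - 4*(t - 1)^3 + 3*(t - 1)^2 - 2*(t - 1) + 1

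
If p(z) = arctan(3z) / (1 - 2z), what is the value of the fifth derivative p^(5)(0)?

7272

Multiply the two series term by term and collect like powers.
The coefficient of z^5 in the expansion is 303/5, so p^(5)(0) = 5! * (303/5) = 7272.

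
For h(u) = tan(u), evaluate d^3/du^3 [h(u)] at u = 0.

The coefficient of u^3 in the expansion is 1/3, so h′′′(0) = 3! * (1/3) = 2.

2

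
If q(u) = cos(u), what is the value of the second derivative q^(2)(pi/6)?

-sqrt(3)/2

The coefficient of (u - pi/6)^2 in the expansion is -sqrt(3)/4, so q′′(pi/6) = 2! * (-sqrt(3)/4) = -sqrt(3)/2.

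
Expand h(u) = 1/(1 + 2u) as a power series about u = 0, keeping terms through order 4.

16*u^4 - 8*u^3 + 4*u^2 - 2*u + 1

Use the known series and substitute for the argument.
h(0) = 1
h′(0) = -2
h′′(0) = 8
h′′′(0) = -48
h^(4)(0) = 384
The Taylor polynomial is Σ h^(k)(0)/k! · u^k.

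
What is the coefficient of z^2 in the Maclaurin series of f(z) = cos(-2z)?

[z^0] = 1;  [z^1] = 0;  [z^2] = -2.

-2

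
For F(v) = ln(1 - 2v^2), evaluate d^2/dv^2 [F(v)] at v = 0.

-4

Use the known series and substitute for the argument.
The coefficient of v^2 in the expansion is -2, so F′′(0) = 2! * (-2) = -4.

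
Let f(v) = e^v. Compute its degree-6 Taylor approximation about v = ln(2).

f(ln(2)) = 2
f′(ln(2)) = 2
f′′(ln(2)) = 2
f′′′(ln(2)) = 2
f^(4)(ln(2)) = 2
f^(5)(ln(2)) = 2
f^(6)(ln(2)) = 2

(v - ln(2))^6/360 + (v - ln(2))^5/60 + (v - ln(2))^4/12 + (v - ln(2))^3/3 + (v - ln(2))^2 + 2*(v - ln(2)) + 2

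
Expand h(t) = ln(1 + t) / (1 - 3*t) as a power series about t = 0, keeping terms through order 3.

47*t^3/6 + 5*t^2/2 + t

Multiply the numerator's expansion by the denominator's geometric series.
h(0) = 0
h′(0) = 1
h′′(0) = 5
h′′′(0) = 47
The Taylor polynomial is Σ h^(k)(0)/k! · t^k.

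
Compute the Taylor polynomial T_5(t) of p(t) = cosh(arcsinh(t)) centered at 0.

Substitute the inner expansion into the outer series and collect powers.

-t^4/8 + t^2/2 + 1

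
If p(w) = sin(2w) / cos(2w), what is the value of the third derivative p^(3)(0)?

16

Invert the denominator's series and multiply.
From the series, [w^3] p = 8/3; multiply by 3! = 6 to get 16.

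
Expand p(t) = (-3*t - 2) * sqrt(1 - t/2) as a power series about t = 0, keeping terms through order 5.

Multiply each power in the prefactor through the base expansion.
p(0) = -2
p′(0) = -5/2
p′′(0) = 13/8
p′′′(0) = 21/32
p^(4)(0) = 87/128
p^(5)(0) = 555/512

37*t^5/4096 + 29*t^4/1024 + 7*t^3/64 + 13*t^2/16 - 5*t/2 - 2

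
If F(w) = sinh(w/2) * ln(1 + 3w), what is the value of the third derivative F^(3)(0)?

Multiply the two series term by term and collect like powers.
The coefficient of w^3 in the expansion is -9/4, so F′′′(0) = 3! * (-9/4) = -27/2.

-27/2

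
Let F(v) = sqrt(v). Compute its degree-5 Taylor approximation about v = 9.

7*(v - 9)^5/5038848 - 5*(v - 9)^4/279936 + (v - 9)^3/3888 - (v - 9)^2/216 + (v - 9)/6 + 3

Apply the Taylor formula c_k = f^(k)(a)/k!.
F(9) = 3
F′(9) = 1/6
F′′(9) = -1/108
F′′′(9) = 1/648
F^(4)(9) = -5/11664
F^(5)(9) = 35/209952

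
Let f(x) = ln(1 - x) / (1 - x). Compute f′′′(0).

Expand each factor separately, then convolve coefficients.
The coefficient of x^3 in the expansion is -11/6, so f′′′(0) = 3! * (-11/6) = -11.

-11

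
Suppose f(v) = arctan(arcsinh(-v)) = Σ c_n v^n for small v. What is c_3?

1/2

Let u equal the inner series; expand the outer function in u and truncate.
f(0) = 0
f′(0) = -1
f′′(0) = 0
f′′′(0) = 3
Then c_k = f^(k)(0)/k! gives each Taylor coefficient.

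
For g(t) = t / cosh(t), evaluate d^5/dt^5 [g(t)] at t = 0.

25

Divide the numerator series by the denominator series (power-series long division).
The coefficient of t^5 in the expansion is 5/24, so g^(5)(0) = 5! * (5/24) = 25.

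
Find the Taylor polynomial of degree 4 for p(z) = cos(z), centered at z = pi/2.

p(pi/2) = 0
p′(pi/2) = -1
p′′(pi/2) = 0
p′′′(pi/2) = 1
p^(4)(pi/2) = 0
The Taylor polynomial is Σ p^(k)(pi/2)/k! · (z - pi/2)^k.

(z - pi/2)^3/6 - (z - pi/2)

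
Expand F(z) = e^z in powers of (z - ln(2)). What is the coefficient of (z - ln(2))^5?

1/60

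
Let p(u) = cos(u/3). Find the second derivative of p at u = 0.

-1/9

The coefficient of u^2 in the expansion is -1/18, so p′′(0) = 2! * (-1/18) = -1/9.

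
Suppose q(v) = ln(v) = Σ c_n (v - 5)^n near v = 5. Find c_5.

Differentiate repeatedly and evaluate at the center.
[(v - 5)^0] = ln(5);  [(v - 5)^1] = 1/5;  [(v - 5)^2] = -1/50;  [(v - 5)^3] = 1/375;  [(v - 5)^4] = -1/2500;  [(v - 5)^5] = 1/15625.

1/15625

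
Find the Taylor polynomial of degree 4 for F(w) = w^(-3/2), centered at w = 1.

315*(w - 1)^4/128 - 35*(w - 1)^3/16 + 15*(w - 1)^2/8 - 3*(w - 1)/2 + 1

F(1) = 1
F′(1) = -3/2
F′′(1) = 15/4
F′′′(1) = -105/8
F^(4)(1) = 945/16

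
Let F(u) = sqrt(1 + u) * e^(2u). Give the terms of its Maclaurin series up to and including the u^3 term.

103*u^3/48 + 23*u^2/8 + 5*u/2 + 1

Expand each factor separately, then convolve coefficients.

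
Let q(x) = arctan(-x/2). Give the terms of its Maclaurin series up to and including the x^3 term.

x^3/24 - x/2

[x^0] = 0;  [x^1] = -1/2;  [x^2] = 0;  [x^3] = 1/24.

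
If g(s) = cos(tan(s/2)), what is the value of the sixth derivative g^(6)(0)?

-97/64

Substitute the inner expansion into the outer series and collect powers.
The coefficient of s^6 in the expansion is -97/46080, so g^(6)(0) = 6! * (-97/46080) = -97/64.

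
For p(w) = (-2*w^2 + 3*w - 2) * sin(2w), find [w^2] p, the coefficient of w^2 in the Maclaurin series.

Multiply each power in the prefactor through the base expansion.
p(0) = 0
p′(0) = -4
p′′(0) = 12
Then c_k = p^(k)(0)/k! gives each Taylor coefficient.

6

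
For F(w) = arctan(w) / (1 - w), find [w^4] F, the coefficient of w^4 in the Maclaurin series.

2/3

Write out both Maclaurin series and multiply, keeping only the needed powers.
[w^0] = 0;  [w^1] = 1;  [w^2] = 1;  [w^3] = 2/3;  [w^4] = 2/3.
So c_4 = F^(4)(0)/4! = 2/3.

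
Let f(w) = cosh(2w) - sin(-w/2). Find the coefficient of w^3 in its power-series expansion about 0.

-1/48

Combine the two series term by term.
[w^0] = 1;  [w^1] = 1/2;  [w^2] = 2;  [w^3] = -1/48.
So c_3 = f′′′(0)/3! = -1/48.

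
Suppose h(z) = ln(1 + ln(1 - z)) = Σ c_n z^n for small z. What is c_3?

Plug the Maclaurin series of the inner function into that of the outer and collect terms.
h(0) = 0
h′(0) = -1
h′′(0) = -2
h′′′(0) = -7
So c_3 = h′′′(0)/3! = -7/6.

-7/6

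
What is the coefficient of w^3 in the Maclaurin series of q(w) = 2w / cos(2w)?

Divide the numerator series by the denominator series (power-series long division).

4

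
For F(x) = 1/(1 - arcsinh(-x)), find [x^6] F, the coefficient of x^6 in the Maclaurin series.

Substitute the inner expansion into the outer series and collect powers.
[x^0] = 1;  [x^1] = -1;  [x^2] = 1;  [x^3] = -5/6;  [x^4] = 2/3;  [x^5] = -23/40;  [x^6] = 23/45.

23/45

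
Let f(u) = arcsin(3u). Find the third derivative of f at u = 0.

27

Apply the Taylor formula c_k = f^(k)(a)/k!.
The coefficient of u^3 in the expansion is 9/2, so f′′′(0) = 3! * (9/2) = 27.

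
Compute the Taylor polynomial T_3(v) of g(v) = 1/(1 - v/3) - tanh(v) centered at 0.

10*v^3/27 + v^2/9 - 2*v/3 + 1

Combine the two series term by term.
[v^0] = 1;  [v^1] = -2/3;  [v^2] = 1/9;  [v^3] = 10/27.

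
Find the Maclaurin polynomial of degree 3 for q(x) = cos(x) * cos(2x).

Expand each factor separately, then convolve coefficients.
q(0) = 1
q′(0) = 0
q′′(0) = -5
q′′′(0) = 0
Then c_k = q^(k)(0)/k! gives each Taylor coefficient.

1 - 5*x^2/2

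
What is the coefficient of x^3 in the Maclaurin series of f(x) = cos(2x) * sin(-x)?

Multiply the two series term by term and collect like powers.
[x^0] = 0;  [x^1] = -1;  [x^2] = 0;  [x^3] = 13/6.

13/6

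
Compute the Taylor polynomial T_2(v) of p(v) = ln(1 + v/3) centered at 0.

-v^2/18 + v/3

[v^0] = 0;  [v^1] = 1/3;  [v^2] = -1/18.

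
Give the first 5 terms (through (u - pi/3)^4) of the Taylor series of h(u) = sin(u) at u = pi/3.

sqrt(3)*(u - pi/3)^4/48 - (u - pi/3)^3/12 - sqrt(3)*(u - pi/3)^2/4 + (u - pi/3)/2 + sqrt(3)/2

[(u - pi/3)^0] = sqrt(3)/2;  [(u - pi/3)^1] = 1/2;  [(u - pi/3)^2] = -sqrt(3)/4;  [(u - pi/3)^3] = -1/12;  [(u - pi/3)^4] = sqrt(3)/48.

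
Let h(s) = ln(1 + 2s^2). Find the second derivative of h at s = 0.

Compute the successive derivatives at the expansion point and divide by k!.
The coefficient of s^2 in the expansion is 2, so h′′(0) = 2! * (2) = 4.

4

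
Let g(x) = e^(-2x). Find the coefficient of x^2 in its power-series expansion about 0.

g(0) = 1
g′(0) = -2
g′′(0) = 4
The Taylor polynomial is Σ g^(k)(0)/k! · x^k.

2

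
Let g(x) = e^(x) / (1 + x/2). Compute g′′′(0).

1/4

Write out both Maclaurin series and multiply, keeping only the needed powers.
From the series, [x^3] g = 1/24; multiply by 3! = 6 to get 1/4.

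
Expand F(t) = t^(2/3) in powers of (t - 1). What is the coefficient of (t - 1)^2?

Apply the Taylor formula c_k = f^(k)(a)/k!.
[(t - 1)^0] = 1;  [(t - 1)^1] = 2/3;  [(t - 1)^2] = -1/9.

-1/9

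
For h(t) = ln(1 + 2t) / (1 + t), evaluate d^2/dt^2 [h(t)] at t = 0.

Write out both Maclaurin series and multiply, keeping only the needed powers.
From the series, [t^2] h = -4; multiply by 2! = 2 to get -8.

-8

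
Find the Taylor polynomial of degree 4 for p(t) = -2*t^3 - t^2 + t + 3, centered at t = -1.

-2*(t + 1)^3 + 5*(t + 1)^2 - 3*(t + 1) + 3

p(-1) = 3
p′(-1) = -3
p′′(-1) = 10
p′′′(-1) = -12
p^(4)(-1) = 0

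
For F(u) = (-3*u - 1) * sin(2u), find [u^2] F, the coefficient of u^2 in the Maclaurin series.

Shift and add copies of the series according to the polynomial's terms.
F(0) = 0
F′(0) = -2
F′′(0) = -12
So c_2 = F′′(0)/2! = -6.

-6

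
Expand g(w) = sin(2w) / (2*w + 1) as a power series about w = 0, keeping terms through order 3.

Use 1/(1 - r) = Σ r^k on the denominator, then take the Cauchy product.
g(0) = 0
g′(0) = 2
g′′(0) = -8
g′′′(0) = 40
Dividing each by k! gives the coefficients c_0, ..., c_3.

20*w^3/3 - 4*w^2 + 2*w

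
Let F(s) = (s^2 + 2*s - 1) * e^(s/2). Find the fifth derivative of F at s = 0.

99/32

Distribute the polynomial across the series and collect like powers.
From the series, [s^5] F = 33/1280; multiply by 5! = 120 to get 99/32.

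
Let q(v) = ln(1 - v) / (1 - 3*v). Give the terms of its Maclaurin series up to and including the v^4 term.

Use 1/(1 - r) = Σ r^k on the denominator, then take the Cauchy product.
q(0) = 0
q′(0) = -1
q′′(0) = -7
q′′′(0) = -65
q^(4)(0) = -786

-131*v^4/4 - 65*v^3/6 - 7*v^2/2 - v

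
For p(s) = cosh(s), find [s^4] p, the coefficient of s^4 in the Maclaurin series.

1/24

p(0) = 1
p′(0) = 0
p′′(0) = 1
p′′′(0) = 0
p^(4)(0) = 1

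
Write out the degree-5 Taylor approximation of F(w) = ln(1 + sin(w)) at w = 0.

w^5/24 - w^4/12 + w^3/6 - w^2/2 + w

Substitute the inner expansion into the outer series and collect powers.
F(0) = 0
F′(0) = 1
F′′(0) = -1
F′′′(0) = 1
F^(4)(0) = -2
F^(5)(0) = 5
The Taylor polynomial is Σ F^(k)(0)/k! · w^k.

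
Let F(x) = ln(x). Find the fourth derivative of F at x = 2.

The coefficient of (x - 2)^4 in the expansion is -1/64, so F^(4)(2) = 4! * (-1/64) = -3/8.

-3/8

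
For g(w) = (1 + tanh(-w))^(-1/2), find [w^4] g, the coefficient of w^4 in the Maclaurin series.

Let u equal the inner series; expand the outer function in u and truncate.
[w^0] = 1;  [w^1] = 1/2;  [w^2] = 3/8;  [w^3] = 7/48;  [w^4] = 3/128.

3/128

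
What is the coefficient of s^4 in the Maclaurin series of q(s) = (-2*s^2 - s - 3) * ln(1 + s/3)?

Multiply each power in the prefactor through the base expansion.
q(0) = 0
q′(0) = -1
q′′(0) = -1/3
q′′′(0) = -35/9
q^(4)(0) = 70/27

35/324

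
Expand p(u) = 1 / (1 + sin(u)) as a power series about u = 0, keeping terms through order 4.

2*u^4/3 - 5*u^3/6 + u^2 - u + 1

Expand as Σ (-1)^k u^k with u equal to the inner function's series.
p(0) = 1
p′(0) = -1
p′′(0) = 2
p′′′(0) = -5
p^(4)(0) = 16
Dividing each by k! gives the coefficients c_0, ..., c_4.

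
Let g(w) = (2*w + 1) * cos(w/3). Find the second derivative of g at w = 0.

-1/9

Shift and add copies of the series according to the polynomial's terms.
The coefficient of w^2 in the expansion is -1/18, so g′′(0) = 2! * (-1/18) = -1/9.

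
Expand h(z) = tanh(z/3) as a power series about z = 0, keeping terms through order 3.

-z^3/81 + z/3

h(0) = 0
h′(0) = 1/3
h′′(0) = 0
h′′′(0) = -2/27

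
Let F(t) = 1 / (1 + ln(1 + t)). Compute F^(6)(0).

Expand as Σ (-1)^k u^k with u equal to the inner function's series.
From the series, [t^6] F = 3289/360; multiply by 6! = 720 to get 6578.

6578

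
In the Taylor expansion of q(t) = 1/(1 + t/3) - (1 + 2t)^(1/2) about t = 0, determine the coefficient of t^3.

-29/54

Combine the two series term by term.
q(0) = 0
q′(0) = -4/3
q′′(0) = 11/9
q′′′(0) = -29/9
Then c_k = q^(k)(0)/k! gives each Taylor coefficient.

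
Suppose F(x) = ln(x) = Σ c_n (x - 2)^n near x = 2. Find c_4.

-1/64

F(2) = ln(2)
F′(2) = 1/2
F′′(2) = -1/4
F′′′(2) = 1/4
F^(4)(2) = -3/8
So c_4 = F^(4)(2)/4! = -1/64.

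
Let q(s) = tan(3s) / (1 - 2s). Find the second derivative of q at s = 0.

Multiply the two series term by term and collect like powers.
From the series, [s^2] q = 6; multiply by 2! = 2 to get 12.

12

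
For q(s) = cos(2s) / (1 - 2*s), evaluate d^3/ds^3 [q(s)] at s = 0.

24

Expand 1/(denominator) as a geometric series and multiply by the numerator's series.
The coefficient of s^3 in the expansion is 4, so q′′′(0) = 3! * (4) = 24.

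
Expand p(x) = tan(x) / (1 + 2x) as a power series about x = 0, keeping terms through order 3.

Take the Cauchy product of the two expansions.
p(0) = 0
p′(0) = 1
p′′(0) = -4
p′′′(0) = 26

13*x^3/3 - 2*x^2 + x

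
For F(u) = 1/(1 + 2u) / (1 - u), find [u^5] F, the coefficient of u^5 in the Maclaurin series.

Write out both Maclaurin series and multiply, keeping only the needed powers.
So c_5 = F^(5)(0)/5! = -21.

-21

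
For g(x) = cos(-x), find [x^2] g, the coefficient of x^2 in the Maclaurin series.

g(0) = 1
g′(0) = 0
g′′(0) = -1

-1/2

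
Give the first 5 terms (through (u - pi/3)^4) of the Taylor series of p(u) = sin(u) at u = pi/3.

sqrt(3)*(u - pi/3)^4/48 - (u - pi/3)^3/12 - sqrt(3)*(u - pi/3)^2/4 + (u - pi/3)/2 + sqrt(3)/2

Apply the Taylor formula c_k = f^(k)(a)/k!.
p(pi/3) = sqrt(3)/2
p′(pi/3) = 1/2
p′′(pi/3) = -sqrt(3)/2
p′′′(pi/3) = -1/2
p^(4)(pi/3) = sqrt(3)/2
Dividing each by k! gives the coefficients c_0, ..., c_4.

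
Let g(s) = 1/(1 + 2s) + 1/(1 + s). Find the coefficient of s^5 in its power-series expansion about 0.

-33

Expand each term separately and add.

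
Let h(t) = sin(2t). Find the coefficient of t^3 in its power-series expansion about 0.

-4/3

Differentiate repeatedly and evaluate at the center.
h(0) = 0
h′(0) = 2
h′′(0) = 0
h′′′(0) = -8
The Taylor polynomial is Σ h^(k)(0)/k! · t^k.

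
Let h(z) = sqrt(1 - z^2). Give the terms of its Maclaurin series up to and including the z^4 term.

-z^4/8 - z^2/2 + 1

h(0) = 1
h′(0) = 0
h′′(0) = -1
h′′′(0) = 0
h^(4)(0) = -3
Dividing each by k! gives the coefficients c_0, ..., c_4.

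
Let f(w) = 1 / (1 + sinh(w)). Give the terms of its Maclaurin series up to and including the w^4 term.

Use the geometric series for the reciprocal, then substitute.
f(0) = 1
f′(0) = -1
f′′(0) = 2
f′′′(0) = -7
f^(4)(0) = 32
Dividing each by k! gives the coefficients c_0, ..., c_4.

4*w^4/3 - 7*w^3/6 + w^2 - w + 1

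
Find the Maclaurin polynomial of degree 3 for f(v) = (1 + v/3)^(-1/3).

-14*v^3/2187 + 2*v^2/81 - v/9 + 1

f(0) = 1
f′(0) = -1/9
f′′(0) = 4/81
f′′′(0) = -28/729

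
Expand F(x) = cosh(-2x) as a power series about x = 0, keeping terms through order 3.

2*x^2 + 1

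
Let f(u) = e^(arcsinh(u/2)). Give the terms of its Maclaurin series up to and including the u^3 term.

u^2/8 + u/2 + 1

Substitute the inner expansion into the outer series and collect powers.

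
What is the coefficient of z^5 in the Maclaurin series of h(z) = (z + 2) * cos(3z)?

Distribute the polynomial across the series and collect like powers.

27/8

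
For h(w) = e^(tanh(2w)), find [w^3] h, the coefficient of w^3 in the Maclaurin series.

-4/3

Substitute the inner expansion into the outer series and collect powers.
h(0) = 1
h′(0) = 2
h′′(0) = 4
h′′′(0) = -8
The Taylor polynomial is Σ h^(k)(0)/k! · w^k.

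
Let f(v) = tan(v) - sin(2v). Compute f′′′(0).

Expand each term separately and add.
From the series, [v^3] f = 5/3; multiply by 3! = 6 to get 10.

10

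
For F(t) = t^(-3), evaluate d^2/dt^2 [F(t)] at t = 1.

The coefficient of (t - 1)^2 in the expansion is 6, so F′′(1) = 2! * (6) = 12.

12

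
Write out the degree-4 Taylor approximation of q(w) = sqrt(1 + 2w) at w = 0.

q(0) = 1
q′(0) = 1
q′′(0) = -1
q′′′(0) = 3
q^(4)(0) = -15
The Taylor polynomial is Σ q^(k)(0)/k! · w^k.

-5*w^4/8 + w^3/2 - w^2/2 + w + 1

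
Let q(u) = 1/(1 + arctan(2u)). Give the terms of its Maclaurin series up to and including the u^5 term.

-32*u^5/5 + 16*u^4/3 - 16*u^3/3 + 4*u^2 - 2*u + 1

Substitute the inner expansion into the outer series and collect powers.
[u^0] = 1;  [u^1] = -2;  [u^2] = 4;  [u^3] = -16/3;  [u^4] = 16/3;  [u^5] = -32/5.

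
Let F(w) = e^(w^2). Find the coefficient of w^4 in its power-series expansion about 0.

1/2

F(0) = 1
F′(0) = 0
F′′(0) = 2
F′′′(0) = 0
F^(4)(0) = 12
So c_4 = F^(4)(0)/4! = 1/2.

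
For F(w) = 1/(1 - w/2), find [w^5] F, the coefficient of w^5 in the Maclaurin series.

1/32

Apply the Taylor formula c_k = f^(k)(a)/k!.
F(0) = 1
F′(0) = 1/2
F′′(0) = 1/2
F′′′(0) = 3/4
F^(4)(0) = 3/2
F^(5)(0) = 15/4
The Taylor polynomial is Σ F^(k)(0)/k! · w^k.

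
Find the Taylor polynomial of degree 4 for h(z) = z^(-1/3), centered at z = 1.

35*(z - 1)^4/243 - 14*(z - 1)^3/81 + 2*(z - 1)^2/9 - (z - 1)/3 + 1

h(1) = 1
h′(1) = -1/3
h′′(1) = 4/9
h′′′(1) = -28/27
h^(4)(1) = 280/81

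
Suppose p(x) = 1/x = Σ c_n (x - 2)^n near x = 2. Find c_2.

1/8

Use the known series and substitute for the argument.
So c_2 = p′′(2)/2! = 1/8.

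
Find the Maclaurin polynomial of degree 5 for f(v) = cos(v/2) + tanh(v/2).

v^5/240 + v^4/384 - v^3/24 - v^2/8 + v/2 + 1

Combine the two series term by term.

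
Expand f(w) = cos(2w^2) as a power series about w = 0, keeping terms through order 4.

f(0) = 1
f′(0) = 0
f′′(0) = 0
f′′′(0) = 0
f^(4)(0) = -48
The Taylor polynomial is Σ f^(k)(0)/k! · w^k.

1 - 2*w^4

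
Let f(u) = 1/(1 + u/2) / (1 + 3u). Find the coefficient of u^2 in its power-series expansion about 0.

Multiply the two series term by term and collect like powers.
[u^0] = 1;  [u^1] = -7/2;  [u^2] = 43/4.
So c_2 = f′′(0)/2! = 43/4.

43/4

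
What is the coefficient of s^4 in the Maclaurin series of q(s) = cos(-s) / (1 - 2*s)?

Expand 1/(denominator) as a geometric series and multiply by the numerator's series.
q(0) = 1
q′(0) = 2
q′′(0) = 7
q′′′(0) = 42
q^(4)(0) = 337
So c_4 = q^(4)(0)/4! = 337/24.

337/24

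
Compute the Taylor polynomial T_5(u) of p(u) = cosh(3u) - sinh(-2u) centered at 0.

Expand each term separately and add.

4*u^5/15 + 27*u^4/8 + 4*u^3/3 + 9*u^2/2 + 2*u + 1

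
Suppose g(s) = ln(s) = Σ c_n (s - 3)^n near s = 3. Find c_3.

1/81

g(3) = ln(3)
g′(3) = 1/3
g′′(3) = -1/9
g′′′(3) = 2/27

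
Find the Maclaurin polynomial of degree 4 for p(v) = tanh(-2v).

8*v^3/3 - 2*v

Use the known series and substitute for the argument.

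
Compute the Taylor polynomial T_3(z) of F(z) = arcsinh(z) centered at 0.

-z^3/6 + z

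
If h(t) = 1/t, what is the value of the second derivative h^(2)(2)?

1/4

The coefficient of (t - 2)^2 in the expansion is 1/8, so h′′(2) = 2! * (1/8) = 1/4.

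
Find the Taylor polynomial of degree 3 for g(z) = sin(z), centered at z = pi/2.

1 - (z - pi/2)^2/2

Use the known series and substitute for the argument.
g(pi/2) = 1
g′(pi/2) = 0
g′′(pi/2) = -1
g′′′(pi/2) = 0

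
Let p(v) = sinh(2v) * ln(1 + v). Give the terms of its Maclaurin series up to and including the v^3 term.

Expand each factor separately, then convolve coefficients.
p(0) = 0
p′(0) = 0
p′′(0) = 4
p′′′(0) = -6
Then c_k = p^(k)(0)/k! gives each Taylor coefficient.

-v^3 + 2*v^2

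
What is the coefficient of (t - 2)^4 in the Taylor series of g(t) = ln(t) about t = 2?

-1/64

Use the known series and substitute for the argument.
[(t - 2)^0] = ln(2);  [(t - 2)^1] = 1/2;  [(t - 2)^2] = -1/8;  [(t - 2)^3] = 1/24;  [(t - 2)^4] = -1/64.
So c_4 = g^(4)(2)/4! = -1/64.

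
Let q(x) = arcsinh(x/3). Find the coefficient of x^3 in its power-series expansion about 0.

-1/162

Apply the Taylor formula c_k = f^(k)(a)/k!.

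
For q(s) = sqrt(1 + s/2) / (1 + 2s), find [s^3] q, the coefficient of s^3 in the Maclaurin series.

-887/128

Expand each factor separately, then convolve coefficients.
So c_3 = q′′′(0)/3! = -887/128.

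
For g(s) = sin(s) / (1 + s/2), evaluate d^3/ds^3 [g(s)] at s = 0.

1/2

Expand each factor separately, then convolve coefficients.
From the series, [s^3] g = 1/12; multiply by 3! = 6 to get 1/2.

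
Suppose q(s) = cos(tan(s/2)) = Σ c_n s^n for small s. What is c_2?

Compose series: expand the inner function first, then feed it into the outer expansion.
[s^0] = 1;  [s^1] = 0;  [s^2] = -1/8.

-1/8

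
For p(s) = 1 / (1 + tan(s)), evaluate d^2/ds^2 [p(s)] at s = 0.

2

Write 1/(1+u) = 1 - u + u^2 - u^3 + ... and substitute the series for u.
The coefficient of s^2 in the expansion is 1, so p′′(0) = 2! * (1) = 2.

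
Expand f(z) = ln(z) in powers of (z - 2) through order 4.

Apply the Taylor formula c_k = f^(k)(a)/k!.
f(2) = ln(2)
f′(2) = 1/2
f′′(2) = -1/4
f′′′(2) = 1/4
f^(4)(2) = -3/8

-(z - 2)^4/64 + (z - 2)^3/24 - (z - 2)^2/8 + (z - 2)/2 + ln(2)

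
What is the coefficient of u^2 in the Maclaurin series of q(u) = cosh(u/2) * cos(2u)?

Take the Cauchy product of the two expansions.
q(0) = 1
q′(0) = 0
q′′(0) = -15/4
So c_2 = q′′(0)/2! = -15/8.

-15/8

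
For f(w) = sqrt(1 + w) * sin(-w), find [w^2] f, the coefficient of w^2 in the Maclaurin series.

Multiply the two series term by term and collect like powers.
[w^0] = 0;  [w^1] = -1;  [w^2] = -1/2.

-1/2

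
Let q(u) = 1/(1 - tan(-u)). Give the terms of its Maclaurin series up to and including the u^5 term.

Let u equal the inner series; expand the outer function in u and truncate.
q(0) = 1
q′(0) = -1
q′′(0) = 2
q′′′(0) = -8
q^(4)(0) = 40
q^(5)(0) = -256
Dividing each by k! gives the coefficients c_0, ..., c_5.

-32*u^5/15 + 5*u^4/3 - 4*u^3/3 + u^2 - u + 1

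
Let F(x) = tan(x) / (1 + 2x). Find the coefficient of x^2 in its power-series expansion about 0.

Expand each factor separately, then convolve coefficients.
F(0) = 0
F′(0) = 1
F′′(0) = -4
So c_2 = F′′(0)/2! = -2.

-2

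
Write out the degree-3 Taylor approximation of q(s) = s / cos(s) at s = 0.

s^3/2 + s

Write the quotient as an unknown series and match coefficients against numerator = denominator · series.
q(0) = 0
q′(0) = 1
q′′(0) = 0
q′′′(0) = 3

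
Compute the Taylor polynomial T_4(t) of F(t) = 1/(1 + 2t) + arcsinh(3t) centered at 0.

Combine the two series term by term.

16*t^4 - 25*t^3/2 + 4*t^2 + t + 1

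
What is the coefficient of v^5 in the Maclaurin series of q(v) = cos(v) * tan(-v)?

Expand each factor separately, then convolve coefficients.
q(0) = 0
q′(0) = -1
q′′(0) = 0
q′′′(0) = 1
q^(4)(0) = 0
q^(5)(0) = -1

-1/120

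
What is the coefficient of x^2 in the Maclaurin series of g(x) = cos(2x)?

-2

g(0) = 1
g′(0) = 0
g′′(0) = -4
Dividing each by k! gives the coefficients c_0, ..., c_2.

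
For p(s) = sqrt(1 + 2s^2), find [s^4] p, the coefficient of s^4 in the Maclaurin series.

[s^0] = 1;  [s^1] = 0;  [s^2] = 1;  [s^3] = 0;  [s^4] = -1/2.
So c_4 = p^(4)(0)/4! = -1/2.

-1/2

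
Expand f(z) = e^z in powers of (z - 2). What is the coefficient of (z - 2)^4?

e^(2)/24

Apply the Taylor formula c_k = f^(k)(a)/k!.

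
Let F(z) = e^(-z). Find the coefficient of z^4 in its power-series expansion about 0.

[z^0] = 1;  [z^1] = -1;  [z^2] = 1/2;  [z^3] = -1/6;  [z^4] = 1/24.
So c_4 = F^(4)(0)/4! = 1/24.

1/24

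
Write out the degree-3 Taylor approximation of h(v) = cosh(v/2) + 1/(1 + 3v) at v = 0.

Combine the two series term by term.

-27*v^3 + 73*v^2/8 - 3*v + 2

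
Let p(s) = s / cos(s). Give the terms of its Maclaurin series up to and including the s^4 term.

Write the quotient as an unknown series and match coefficients against numerator = denominator · series.

s^3/2 + s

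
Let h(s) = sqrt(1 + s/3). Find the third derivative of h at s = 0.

1/72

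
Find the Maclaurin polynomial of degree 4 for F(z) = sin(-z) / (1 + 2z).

Write out both Maclaurin series and multiply, keeping only the needed powers.
[z^0] = 0;  [z^1] = -1;  [z^2] = 2;  [z^3] = -23/6;  [z^4] = 23/3.

23*z^4/3 - 23*z^3/6 + 2*z^2 - z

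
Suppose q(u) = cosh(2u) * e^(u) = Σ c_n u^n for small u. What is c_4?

41/24

Take the Cauchy product of the two expansions.
q(0) = 1
q′(0) = 1
q′′(0) = 5
q′′′(0) = 13
q^(4)(0) = 41
So c_4 = q^(4)(0)/4! = 41/24.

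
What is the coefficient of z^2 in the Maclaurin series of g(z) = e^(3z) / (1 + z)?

5/2

Write out both Maclaurin series and multiply, keeping only the needed powers.
g(0) = 1
g′(0) = 2
g′′(0) = 5
Then c_k = g^(k)(0)/k! gives each Taylor coefficient.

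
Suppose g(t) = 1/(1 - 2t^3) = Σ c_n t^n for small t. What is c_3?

g(0) = 1
g′(0) = 0
g′′(0) = 0
g′′′(0) = 12
So c_3 = g′′′(0)/3! = 2.

2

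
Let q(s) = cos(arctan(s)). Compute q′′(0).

Plug the Maclaurin series of the inner function into that of the outer and collect terms.
From the series, [s^2] q = -1/2; multiply by 2! = 2 to get -1.

-1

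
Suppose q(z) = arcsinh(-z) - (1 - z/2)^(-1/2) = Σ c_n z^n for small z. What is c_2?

-3/32

Combine the two series term by term.
q(0) = -1
q′(0) = -5/4
q′′(0) = -3/16
So c_2 = q′′(0)/2! = -3/32.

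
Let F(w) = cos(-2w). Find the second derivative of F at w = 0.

The coefficient of w^2 in the expansion is -2, so F′′(0) = 2! * (-2) = -4.

-4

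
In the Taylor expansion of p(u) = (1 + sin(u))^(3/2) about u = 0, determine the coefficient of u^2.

3/8

Substitute the inner expansion into the outer series and collect powers.
p(0) = 1
p′(0) = 3/2
p′′(0) = 3/4
So c_2 = p′′(0)/2! = 3/8.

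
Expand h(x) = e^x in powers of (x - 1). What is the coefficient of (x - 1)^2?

e/2

h(1) = e
h′(1) = e
h′′(1) = e
Then c_k = h^(k)(1)/k! gives each Taylor coefficient.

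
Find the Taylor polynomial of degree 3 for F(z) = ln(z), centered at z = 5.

[(z - 5)^0] = ln(5);  [(z - 5)^1] = 1/5;  [(z - 5)^2] = -1/50;  [(z - 5)^3] = 1/375.

(z - 5)^3/375 - (z - 5)^2/50 + (z - 5)/5 + ln(5)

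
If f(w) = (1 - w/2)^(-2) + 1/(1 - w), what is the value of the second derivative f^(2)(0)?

Expand each term separately and add.
From the series, [w^2] f = 7/4; multiply by 2! = 2 to get 7/2.

7/2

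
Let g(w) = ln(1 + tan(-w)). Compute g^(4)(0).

-14

Compose series: expand the inner function first, then feed it into the outer expansion.
The coefficient of w^4 in the expansion is -7/12, so g^(4)(0) = 4! * (-7/12) = -14.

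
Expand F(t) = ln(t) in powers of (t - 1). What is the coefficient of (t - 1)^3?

1/3

Compute the successive derivatives at the expansion point and divide by k!.
So c_3 = F′′′(1)/3! = 1/3.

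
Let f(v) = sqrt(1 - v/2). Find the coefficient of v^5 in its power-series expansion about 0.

-7/8192

Compute the successive derivatives at the expansion point and divide by k!.
[v^0] = 1;  [v^1] = -1/4;  [v^2] = -1/32;  [v^3] = -1/128;  [v^4] = -5/2048;  [v^5] = -7/8192.
So c_5 = f^(5)(0)/5! = -7/8192.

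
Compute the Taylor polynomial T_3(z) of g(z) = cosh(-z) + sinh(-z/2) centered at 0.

-z^3/48 + z^2/2 - z/2 + 1

Expand each term separately and add.
g(0) = 1
g′(0) = -1/2
g′′(0) = 1
g′′′(0) = -1/8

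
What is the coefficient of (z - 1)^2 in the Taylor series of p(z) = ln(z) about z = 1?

[(z - 1)^0] = 0;  [(z - 1)^1] = 1;  [(z - 1)^2] = -1/2.

-1/2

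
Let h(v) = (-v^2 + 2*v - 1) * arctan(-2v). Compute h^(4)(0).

128

Multiply each power in the prefactor through the base expansion.
The coefficient of v^4 in the expansion is 16/3, so h^(4)(0) = 4! * (16/3) = 128.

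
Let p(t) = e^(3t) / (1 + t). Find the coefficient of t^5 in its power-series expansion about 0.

13/20

Take the Cauchy product of the two expansions.
[t^0] = 1;  [t^1] = 2;  [t^2] = 5/2;  [t^3] = 2;  [t^4] = 11/8;  [t^5] = 13/20.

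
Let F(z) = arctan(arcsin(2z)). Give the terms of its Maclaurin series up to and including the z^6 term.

Compose series: expand the inner function first, then feed it into the outer expansion.
F(0) = 0
F′(0) = 2
F′′(0) = 0
F′′′(0) = -8
F^(4)(0) = 0
F^(5)(0) = 416
F^(6)(0) = 0
Dividing each by k! gives the coefficients c_0, ..., c_6.

52*z^5/15 - 4*z^3/3 + 2*z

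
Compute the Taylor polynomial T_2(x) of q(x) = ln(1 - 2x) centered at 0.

-2*x^2 - 2*x

Use the known series and substitute for the argument.
q(0) = 0
q′(0) = -2
q′′(0) = -4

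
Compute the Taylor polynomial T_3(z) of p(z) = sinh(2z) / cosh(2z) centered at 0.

Divide the numerator series by the denominator series (power-series long division).
p(0) = 0
p′(0) = 2
p′′(0) = 0
p′′′(0) = -16
Dividing each by k! gives the coefficients c_0, ..., c_3.

-8*z^3/3 + 2*z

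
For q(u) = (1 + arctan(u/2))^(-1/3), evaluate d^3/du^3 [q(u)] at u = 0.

-5/108

Substitute the inner expansion into the outer series and collect powers.
The coefficient of u^3 in the expansion is -5/648, so q′′′(0) = 3! * (-5/648) = -5/108.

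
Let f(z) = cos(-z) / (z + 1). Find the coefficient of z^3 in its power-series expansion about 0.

-1/2

Multiply the numerator's expansion by the denominator's geometric series.
[z^0] = 1;  [z^1] = -1;  [z^2] = 1/2;  [z^3] = -1/2.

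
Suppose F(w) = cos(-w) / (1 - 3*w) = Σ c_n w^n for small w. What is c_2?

Multiply the numerator's expansion by the denominator's geometric series.
F(0) = 1
F′(0) = 3
F′′(0) = 17
Then c_k = F^(k)(0)/k! gives each Taylor coefficient.

17/2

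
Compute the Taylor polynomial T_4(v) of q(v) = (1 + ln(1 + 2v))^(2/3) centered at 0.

-1444*v^4/243 + 248*v^3/81 - 16*v^2/9 + 4*v/3 + 1

Let u equal the inner series; expand the outer function in u and truncate.
q(0) = 1
q′(0) = 4/3
q′′(0) = -32/9
q′′′(0) = 496/27
q^(4)(0) = -11552/81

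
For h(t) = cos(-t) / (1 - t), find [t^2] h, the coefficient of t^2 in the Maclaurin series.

Multiply the numerator's expansion by the denominator's geometric series.
h(0) = 1
h′(0) = 1
h′′(0) = 1
Then c_k = h^(k)(0)/k! gives each Taylor coefficient.

1/2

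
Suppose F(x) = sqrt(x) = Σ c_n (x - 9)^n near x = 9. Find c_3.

Differentiate repeatedly and evaluate at the center.
[(x - 9)^0] = 3;  [(x - 9)^1] = 1/6;  [(x - 9)^2] = -1/216;  [(x - 9)^3] = 1/3888.

1/3888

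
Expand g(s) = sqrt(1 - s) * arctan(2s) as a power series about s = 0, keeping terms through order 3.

Expand each factor separately, then convolve coefficients.
[s^0] = 0;  [s^1] = 2;  [s^2] = -1;  [s^3] = -35/12.

-35*s^3/12 - s^2 + 2*s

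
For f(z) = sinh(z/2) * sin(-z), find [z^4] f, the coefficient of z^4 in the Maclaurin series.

Multiply the two series term by term and collect like powers.
f(0) = 0
f′(0) = 0
f′′(0) = -1
f′′′(0) = 0
f^(4)(0) = 3/2
The Taylor polynomial is Σ f^(k)(0)/k! · z^k.

1/16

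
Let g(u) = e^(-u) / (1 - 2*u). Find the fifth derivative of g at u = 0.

Expand 1/(denominator) as a geometric series and multiply by the numerator's series.
From the series, [u^5] g = 2329/120; multiply by 5! = 120 to get 2329.

2329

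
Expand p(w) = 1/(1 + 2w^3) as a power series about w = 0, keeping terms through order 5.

Use the known series and substitute for the argument.
p(0) = 1
p′(0) = 0
p′′(0) = 0
p′′′(0) = -12
p^(4)(0) = 0
p^(5)(0) = 0

1 - 2*w^3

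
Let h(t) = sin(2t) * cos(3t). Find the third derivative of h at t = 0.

-62

Write out both Maclaurin series and multiply, keeping only the needed powers.
The coefficient of t^3 in the expansion is -31/3, so h′′′(0) = 3! * (-31/3) = -62.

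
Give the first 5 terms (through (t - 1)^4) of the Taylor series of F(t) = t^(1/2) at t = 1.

F(1) = 1
F′(1) = 1/2
F′′(1) = -1/4
F′′′(1) = 3/8
F^(4)(1) = -15/16

-5*(t - 1)^4/128 + (t - 1)^3/16 - (t - 1)^2/8 + (t - 1)/2 + 1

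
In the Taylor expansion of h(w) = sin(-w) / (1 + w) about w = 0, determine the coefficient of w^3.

Write out both Maclaurin series and multiply, keeping only the needed powers.
h(0) = 0
h′(0) = -1
h′′(0) = 2
h′′′(0) = -5

-5/6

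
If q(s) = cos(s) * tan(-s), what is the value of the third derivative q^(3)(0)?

1

Expand each factor separately, then convolve coefficients.
From the series, [s^3] q = 1/6; multiply by 3! = 6 to get 1.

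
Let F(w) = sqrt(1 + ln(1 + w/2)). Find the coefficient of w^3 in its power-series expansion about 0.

Let u equal the inner series; expand the outer function in u and truncate.
[w^0] = 1;  [w^1] = 1/4;  [w^2] = -3/32;  [w^3] = 17/384.

17/384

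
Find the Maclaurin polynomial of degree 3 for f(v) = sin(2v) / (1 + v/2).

-5*v^3/6 - v^2 + 2*v

Multiply the two series term by term and collect like powers.
f(0) = 0
f′(0) = 2
f′′(0) = -2
f′′′(0) = -5
The Taylor polynomial is Σ f^(k)(0)/k! · v^k.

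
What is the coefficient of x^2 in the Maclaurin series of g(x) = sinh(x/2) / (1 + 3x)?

-3/2

Write out both Maclaurin series and multiply, keeping only the needed powers.
[x^0] = 0;  [x^1] = 1/2;  [x^2] = -3/2.
So c_2 = g′′(0)/2! = -3/2.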